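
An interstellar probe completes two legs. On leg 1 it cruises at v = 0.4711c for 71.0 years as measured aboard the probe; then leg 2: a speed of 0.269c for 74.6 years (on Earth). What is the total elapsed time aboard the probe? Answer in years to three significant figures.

τ = 143 years

Leg 1: 71.0 years is already measured aboard the probe.
Leg 2: γ = 1/√(1 − 0.269²) = 1/√0.9276 = 1.038; τ_2 = 74.6/1.038 = 71.85 years.
Total: 71.00 + 71.85 years.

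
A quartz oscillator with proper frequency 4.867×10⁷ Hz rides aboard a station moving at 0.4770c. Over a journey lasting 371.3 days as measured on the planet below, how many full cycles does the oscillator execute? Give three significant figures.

N = 1.37×10¹⁵

γ = 1/√(1 − 0.4770²) = 1/√0.7725 = 1.138
The oscillator's own cycle count is N = f × τ where τ is the proper time aboard the station. τ = Δt/γ = 371.3/1.138 = 326.3 days = 2.820×10⁷ s.
N = 4.867×10⁷ × 2.820×10⁷ = 1.372×10¹⁵.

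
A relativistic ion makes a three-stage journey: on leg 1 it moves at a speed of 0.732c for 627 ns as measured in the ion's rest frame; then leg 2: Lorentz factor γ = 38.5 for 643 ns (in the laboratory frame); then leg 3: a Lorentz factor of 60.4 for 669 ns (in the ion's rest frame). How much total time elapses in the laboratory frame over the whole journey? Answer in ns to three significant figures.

Leg 1: γ = 1/√(1 − 0.732²) = 1/√0.4642 = 1.468; Δt_1 = 1.468 × 627 = 920.3 ns.
Leg 2: 643 ns is already measured in the laboratory frame.
Leg 3: γ = 60.4; Δt_3 = 60.40 × 669 = 4.041×10⁴ ns.
Total: 920.3 + 643.0 + 4.041×10⁴ ns.

Δt = 4.20×10⁴ ns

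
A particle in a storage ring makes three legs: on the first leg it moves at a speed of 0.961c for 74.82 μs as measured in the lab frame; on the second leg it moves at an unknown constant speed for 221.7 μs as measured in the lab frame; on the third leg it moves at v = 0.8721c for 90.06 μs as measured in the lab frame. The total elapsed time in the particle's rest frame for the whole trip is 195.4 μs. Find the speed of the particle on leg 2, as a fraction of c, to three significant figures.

β = 0.808

Leg 1: γ = 1/√(1 − 0.961²) = 1/√0.07648 = 3.616; τ_1 = 74.82/3.616 = 20.69 μs.
Leg 2: speed unknown; τ_2 = 221.7/γ_2.
Leg 3: γ = 1/√(1 − 0.8721²) = 1/√0.2394 = 2.044; τ_3 = 90.06/2.044 = 44.07 μs.
Total proper time: 20.69 + τ_2 + 44.07 = 195.4, so τ_2 = 195.4 − 64.76 = 130.6 μs.
γ_2 = 221.7/130.6 = 1.697; β = √(1 − 1/γ²) = √0.6528.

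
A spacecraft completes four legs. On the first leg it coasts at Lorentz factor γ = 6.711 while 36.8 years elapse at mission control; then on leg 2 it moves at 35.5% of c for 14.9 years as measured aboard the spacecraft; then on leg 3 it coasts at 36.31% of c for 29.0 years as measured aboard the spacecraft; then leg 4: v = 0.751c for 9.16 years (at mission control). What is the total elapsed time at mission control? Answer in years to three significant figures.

Leg 1: 36.8 years is already measured at mission control.
Leg 2: β = 0.355; γ = 1/√(1 − 0.355²) = 1/√0.8740 = 1.070; Δt_2 = 1.070 × 14.9 = 15.94 years.
Leg 3: β = 0.3631; γ = 1/√(1 − 0.3631²) = 1/√0.8682 = 1.073; Δt_3 = 1.073 × 29.0 = 31.12 years.
Leg 4: 9.16 years is already measured at mission control.
Total: 36.80 + 15.94 + 31.12 + 9.160 years.

Δt = 93.0 years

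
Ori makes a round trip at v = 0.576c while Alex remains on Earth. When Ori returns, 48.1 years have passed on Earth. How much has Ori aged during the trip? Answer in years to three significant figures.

τ = 39.3 years

γ = 1/√(1 − 0.576²) = 1/√0.6682 = 1.223
Ori's clock measures proper time along the trip: τ = Δt/γ = 48.1/1.223 years.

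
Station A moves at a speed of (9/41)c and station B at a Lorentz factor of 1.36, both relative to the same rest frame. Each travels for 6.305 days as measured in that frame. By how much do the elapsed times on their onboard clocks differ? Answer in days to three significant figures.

|τ_A − τ_B| = 1.52 days

A: γ = 1/√(1 − (9/41)²) = 41/40 = 1.025; τ_A = 6.305/1.025 = 6.151 days.
B: γ = 1.36; τ_B = 6.305/1.360 = 4.636 days.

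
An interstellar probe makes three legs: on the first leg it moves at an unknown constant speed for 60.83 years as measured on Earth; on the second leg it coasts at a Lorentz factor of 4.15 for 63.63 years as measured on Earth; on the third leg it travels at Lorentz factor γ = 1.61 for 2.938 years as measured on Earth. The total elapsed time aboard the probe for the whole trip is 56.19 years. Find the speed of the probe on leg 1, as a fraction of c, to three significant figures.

β = 0.767

Leg 1: speed unknown; τ_1 = 60.83/γ_1.
Leg 2: γ = 4.15; τ_2 = 63.63/4.150 = 15.33 years.
Leg 3: γ = 1.61; τ_3 = 2.938/1.610 = 1.825 years.
Total proper time: τ_1 + 15.33 + 1.825 = 56.19, so τ_1 = 56.19 − 17.16 = 39.03 years.
γ_1 = 60.83/39.03 = 1.558; β = √(1 − 1/γ²) = √0.5883.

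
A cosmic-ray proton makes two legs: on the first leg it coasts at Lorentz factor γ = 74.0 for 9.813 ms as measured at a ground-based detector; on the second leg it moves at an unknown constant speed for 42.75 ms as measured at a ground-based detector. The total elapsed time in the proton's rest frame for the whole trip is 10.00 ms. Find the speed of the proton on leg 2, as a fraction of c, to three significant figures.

Leg 1: γ = 74.0; τ_1 = 9.813/74.00 = 0.1326 ms.
Leg 2: speed unknown; τ_2 = 42.75/γ_2.
Total proper time: 0.1326 + τ_2 = 10.00, so τ_2 = 10.00 − 0.1326 = 9.867 ms.
γ_2 = 42.75/9.867 = 4.332; β = √(1 − 1/γ²) = √0.9467.

β = 0.973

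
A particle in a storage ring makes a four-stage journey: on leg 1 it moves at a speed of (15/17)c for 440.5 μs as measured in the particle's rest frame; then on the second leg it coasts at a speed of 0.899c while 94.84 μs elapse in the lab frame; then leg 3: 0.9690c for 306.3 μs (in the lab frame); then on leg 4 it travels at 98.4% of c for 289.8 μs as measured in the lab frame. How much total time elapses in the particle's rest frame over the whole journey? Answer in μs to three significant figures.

Leg 1: 440.5 μs is already measured in the particle's rest frame.
Leg 2: γ = 1/√(1 − 0.899²) = 1/√0.1918 = 2.283; τ_2 = 94.84/2.283 = 41.54 μs.
Leg 3: γ = 1/√(1 − 0.9690²) = 1/√0.06104 = 4.048; τ_3 = 306.3/4.048 = 75.67 μs.
Leg 4: β = 0.984; γ = 1/√(1 − 0.984²) = 1/√0.03174 = 5.613; τ_4 = 289.8/5.613 = 51.63 μs.
Total: 440.5 + 41.54 + 75.67 + 51.63 μs.

τ = 609 μs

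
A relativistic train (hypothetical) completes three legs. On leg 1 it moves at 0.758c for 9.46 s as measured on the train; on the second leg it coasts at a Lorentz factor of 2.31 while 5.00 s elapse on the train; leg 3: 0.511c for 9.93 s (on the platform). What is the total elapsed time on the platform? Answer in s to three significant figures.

Leg 1: γ = 1/√(1 − 0.758²) = 1/√0.4254 = 1.533; Δt_1 = 1.533 × 9.46 = 14.50 s.
Leg 2: γ = 2.31; Δt_2 = 2.310 × 5.00 = 11.55 s.
Leg 3: 9.93 s is already measured on the platform.
Total: 14.50 + 11.55 + 9.930 s.

Δt = 36.0 s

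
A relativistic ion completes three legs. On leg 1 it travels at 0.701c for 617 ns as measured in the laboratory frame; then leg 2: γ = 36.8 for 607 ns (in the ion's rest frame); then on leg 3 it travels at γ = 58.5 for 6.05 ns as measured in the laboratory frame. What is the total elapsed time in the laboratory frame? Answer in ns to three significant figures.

Δt = 2.30×10⁴ ns

Leg 1: 617 ns is already measured in the laboratory frame.
Leg 2: γ = 36.8; Δt_2 = 36.80 × 607 = 2.234×10⁴ ns.
Leg 3: 6.05 ns is already measured in the laboratory frame.
Total: 617.0 + 2.234×10⁴ + 6.050 ns.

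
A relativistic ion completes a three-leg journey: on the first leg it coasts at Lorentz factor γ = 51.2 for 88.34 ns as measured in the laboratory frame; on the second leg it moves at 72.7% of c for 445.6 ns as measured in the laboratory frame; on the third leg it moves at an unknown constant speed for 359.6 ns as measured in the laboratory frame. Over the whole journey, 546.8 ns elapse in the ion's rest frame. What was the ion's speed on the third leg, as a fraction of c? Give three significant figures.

Leg 1: γ = 51.2; τ_1 = 88.34/51.20 = 1.725 ns.
Leg 2: β = 0.727; γ = 1/√(1 − 0.727²) = 1/√0.4715 = 1.456; τ_2 = 445.6/1.456 = 306.0 ns.
Leg 3: speed unknown; τ_3 = 359.6/γ_3.
Total proper time: 1.725 + 306.0 + τ_3 = 546.8, so τ_3 = 546.8 − 307.7 = 239.1 ns.
γ_3 = 359.6/239.1 = 1.504; β = √(1 − 1/γ²) = √0.5579.

β = 0.747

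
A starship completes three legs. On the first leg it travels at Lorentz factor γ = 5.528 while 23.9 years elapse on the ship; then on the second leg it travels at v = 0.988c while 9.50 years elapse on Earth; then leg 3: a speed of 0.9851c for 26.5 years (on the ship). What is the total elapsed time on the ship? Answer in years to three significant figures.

τ = 51.9 years

Leg 1: 23.9 years is already measured on the ship.
Leg 2: γ = 1/√(1 − 0.988²) = 1/√0.02386 = 6.474; τ_2 = 9.50/6.474 = 1.467 years.
Leg 3: 26.5 years is already measured on the ship.
Total: 23.90 + 1.467 + 26.50 years.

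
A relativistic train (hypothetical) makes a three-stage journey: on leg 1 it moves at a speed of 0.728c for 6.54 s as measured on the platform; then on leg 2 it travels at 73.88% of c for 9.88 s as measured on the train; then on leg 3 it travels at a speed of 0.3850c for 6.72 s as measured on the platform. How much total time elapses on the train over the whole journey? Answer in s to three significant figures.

Leg 1: γ = 1/√(1 − 0.728²) = 1/√0.4700 = 1.459; τ_1 = 6.54/1.459 = 4.484 s.
Leg 2: 9.88 s is already measured on the train.
Leg 3: γ = 1/√(1 − 0.3850²) = 1/√0.8518 = 1.084; τ_3 = 6.72/1.084 = 6.202 s.
Total: 4.484 + 9.880 + 6.202 s.

τ = 20.6 s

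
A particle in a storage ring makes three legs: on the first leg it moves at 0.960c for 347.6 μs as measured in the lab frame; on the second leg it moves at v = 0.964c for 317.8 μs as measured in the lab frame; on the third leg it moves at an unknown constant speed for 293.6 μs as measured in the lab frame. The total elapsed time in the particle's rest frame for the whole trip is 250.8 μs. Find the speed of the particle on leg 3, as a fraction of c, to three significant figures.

β = 0.972

Leg 1: γ = 1/√(1 − 0.960²) = 25/7 ≈ 3.571; τ_1 = 347.6/3.571 = 97.33 μs.
Leg 2: γ = 1/√(1 − 0.964²) = 1/√0.07070 = 3.761; τ_2 = 317.8/3.761 = 84.50 μs.
Leg 3: speed unknown; τ_3 = 293.6/γ_3.
Total proper time: 97.33 + 84.50 + τ_3 = 250.8, so τ_3 = 250.8 − 181.8 = 68.97 μs.
γ_3 = 293.6/68.97 = 4.257; β = √(1 − 1/γ²) = √0.9448.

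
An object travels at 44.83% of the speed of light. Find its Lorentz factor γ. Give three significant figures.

β = 0.4483; γ = 1/√(1 − 0.4483²) = 1/√0.7990 = 1.119

γ = 1.12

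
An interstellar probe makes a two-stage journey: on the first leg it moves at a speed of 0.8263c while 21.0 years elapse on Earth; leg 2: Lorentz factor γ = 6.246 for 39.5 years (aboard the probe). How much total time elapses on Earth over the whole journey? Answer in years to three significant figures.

Leg 1: 21.0 years is already measured on Earth.
Leg 2: γ = 6.246; Δt_2 = 6.246 × 39.5 = 246.7 years.
Total: 21.00 + 246.7 years.

Δt = 268 years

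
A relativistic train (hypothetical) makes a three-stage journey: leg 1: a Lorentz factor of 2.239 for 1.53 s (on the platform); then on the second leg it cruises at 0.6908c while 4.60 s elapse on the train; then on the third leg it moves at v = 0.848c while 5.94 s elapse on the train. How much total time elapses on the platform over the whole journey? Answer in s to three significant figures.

Leg 1: 1.53 s is already measured on the platform.
Leg 2: γ = 1/√(1 − 0.6908²) = 1/√0.5228 = 1.383; Δt_2 = 1.383 × 4.60 = 6.362 s.
Leg 3: γ = 1/√(1 − 0.848²) = 1/√0.2809 = 1.887; Δt_3 = 1.887 × 5.94 = 11.21 s.
Total: 1.530 + 6.362 + 11.21 s.

Δt = 19.1 s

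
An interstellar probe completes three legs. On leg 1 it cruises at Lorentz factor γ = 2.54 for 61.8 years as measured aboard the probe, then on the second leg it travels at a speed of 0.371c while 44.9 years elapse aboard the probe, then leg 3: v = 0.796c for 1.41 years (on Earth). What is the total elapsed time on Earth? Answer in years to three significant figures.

Δt = 207 years

Leg 1: γ = 2.54; Δt_1 = 2.540 × 61.8 = 157.0 years.
Leg 2: γ = 1/√(1 − 0.371²) = 1/√0.8624 = 1.077; Δt_2 = 1.077 × 44.9 = 48.35 years.
Leg 3: 1.41 years is already measured on Earth.
Total: 157.0 + 48.35 + 1.410 years.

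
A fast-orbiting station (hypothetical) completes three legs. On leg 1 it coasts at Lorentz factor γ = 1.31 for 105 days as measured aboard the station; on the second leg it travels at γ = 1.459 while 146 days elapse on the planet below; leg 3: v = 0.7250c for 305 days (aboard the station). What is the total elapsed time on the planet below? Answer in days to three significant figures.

Δt = 726 days

Leg 1: γ = 1.31; Δt_1 = 1.310 × 105 = 137.6 days.
Leg 2: 146 days is already measured on the planet below.
Leg 3: γ = 1/√(1 − 0.7250²) = 1/√0.4744 = 1.452; Δt_3 = 1.452 × 305 = 442.8 days.
Total: 137.6 + 146.0 + 442.8 days.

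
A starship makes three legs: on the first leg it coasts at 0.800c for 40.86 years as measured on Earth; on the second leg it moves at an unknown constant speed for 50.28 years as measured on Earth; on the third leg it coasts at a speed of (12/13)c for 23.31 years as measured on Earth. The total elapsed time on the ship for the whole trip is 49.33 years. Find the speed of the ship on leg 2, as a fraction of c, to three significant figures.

Leg 1: γ = 1/√(1 − 0.800²) = 5/3 ≈ 1.667; τ_1 = 40.86/1.667 = 24.52 years.
Leg 2: speed unknown; τ_2 = 50.28/γ_2.
Leg 3: γ = 1/√(1 − (12/13)²) = 13/5 = 2.600; τ_3 = 23.31/2.600 = 8.965 years.
Total proper time: 24.52 + τ_2 + 8.965 = 49.33, so τ_2 = 49.33 − 33.48 = 15.85 years.
γ_2 = 50.28/15.85 = 3.173; β = √(1 − 1/γ²) = √0.9006.

β = 0.949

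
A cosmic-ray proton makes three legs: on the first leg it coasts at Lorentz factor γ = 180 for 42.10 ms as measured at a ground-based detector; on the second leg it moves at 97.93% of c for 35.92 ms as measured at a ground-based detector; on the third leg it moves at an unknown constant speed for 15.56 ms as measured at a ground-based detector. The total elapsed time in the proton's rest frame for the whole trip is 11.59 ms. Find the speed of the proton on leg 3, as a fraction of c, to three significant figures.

Leg 1: γ = 180; τ_1 = 42.10/180.0 = 0.2339 ms.
Leg 2: β = 0.9793; γ = 1/√(1 − 0.9793²) = 1/√0.04097 = 4.940; τ_2 = 35.92/4.940 = 7.271 ms.
Leg 3: speed unknown; τ_3 = 15.56/γ_3.
Total proper time: 0.2339 + 7.271 + τ_3 = 11.59, so τ_3 = 11.59 − 7.505 = 4.085 ms.
γ_3 = 15.56/4.085 = 3.809; β = √(1 − 1/γ²) = √0.9311.

β = 0.965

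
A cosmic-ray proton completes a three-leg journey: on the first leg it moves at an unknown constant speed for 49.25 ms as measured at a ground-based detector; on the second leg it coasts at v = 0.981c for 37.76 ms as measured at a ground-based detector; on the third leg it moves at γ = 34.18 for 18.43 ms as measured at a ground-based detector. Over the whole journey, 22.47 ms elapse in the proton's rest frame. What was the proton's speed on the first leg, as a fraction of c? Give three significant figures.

β = 0.955

Leg 1: speed unknown; τ_1 = 49.25/γ_1.
Leg 2: γ = 1/√(1 − 0.981²) = 1/√0.03764 = 5.154; τ_2 = 37.76/5.154 = 7.326 ms.
Leg 3: γ = 34.18; τ_3 = 18.43/34.18 = 0.5392 ms.
Total proper time: τ_1 + 7.326 + 0.5392 = 22.47, so τ_1 = 22.47 − 7.865 = 14.61 ms.
γ_1 = 49.25/14.61 = 3.372; β = √(1 − 1/γ²) = √0.9121.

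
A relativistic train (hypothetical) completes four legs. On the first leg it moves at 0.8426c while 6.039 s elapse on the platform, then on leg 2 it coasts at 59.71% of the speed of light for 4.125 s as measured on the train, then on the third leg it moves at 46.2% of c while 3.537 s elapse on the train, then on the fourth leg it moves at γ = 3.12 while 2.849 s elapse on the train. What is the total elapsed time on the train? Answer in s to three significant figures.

Leg 1: γ = 1/√(1 − 0.8426²) = 1/√0.2900 = 1.857; τ_1 = 6.039/1.857 = 3.252 s.
Leg 2: 4.125 s is already measured on the train.
Leg 3: 3.537 s is already measured on the train.
Leg 4: 2.849 s is already measured on the train.
Total: 3.252 + 4.125 + 3.537 + 2.849 s.

τ = 13.8 s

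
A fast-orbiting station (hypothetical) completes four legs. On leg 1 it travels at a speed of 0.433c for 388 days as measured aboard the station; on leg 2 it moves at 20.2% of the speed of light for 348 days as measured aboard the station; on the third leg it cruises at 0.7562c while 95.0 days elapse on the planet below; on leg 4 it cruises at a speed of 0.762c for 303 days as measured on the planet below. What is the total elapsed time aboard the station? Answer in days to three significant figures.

Leg 1: 388 days is already measured aboard the station.
Leg 2: 348 days is already measured aboard the station.
Leg 3: γ = 1/√(1 − 0.7562²) = 1/√0.4282 = 1.528; τ_3 = 95.0/1.528 = 62.16 days.
Leg 4: γ = 1/√(1 − 0.762²) = 1/√0.4194 = 1.544; τ_4 = 303/1.544 = 196.2 days.
Total: 388.0 + 348.0 + 62.16 + 196.2 days.

τ = 994 days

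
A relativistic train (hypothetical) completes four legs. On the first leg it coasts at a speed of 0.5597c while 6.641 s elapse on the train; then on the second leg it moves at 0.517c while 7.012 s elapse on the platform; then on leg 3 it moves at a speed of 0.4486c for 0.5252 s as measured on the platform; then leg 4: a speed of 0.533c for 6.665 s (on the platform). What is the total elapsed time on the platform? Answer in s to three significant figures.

Leg 1: γ = 1/√(1 − 0.5597²) = 1/√0.6867 = 1.207; Δt_1 = 1.207 × 6.641 = 8.014 s.
Leg 2: 7.012 s is already measured on the platform.
Leg 3: 0.5252 s is already measured on the platform.
Leg 4: 6.665 s is already measured on the platform.
Total: 8.014 + 7.012 + 0.5252 + 6.665 s.

Δt = 22.2 s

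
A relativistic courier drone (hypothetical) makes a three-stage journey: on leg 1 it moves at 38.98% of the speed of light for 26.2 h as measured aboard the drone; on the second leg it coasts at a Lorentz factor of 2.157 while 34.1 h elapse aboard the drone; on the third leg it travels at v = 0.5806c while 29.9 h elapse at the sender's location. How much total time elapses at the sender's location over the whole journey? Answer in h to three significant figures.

Leg 1: β = 0.3898; γ = 1/√(1 − 0.3898²) = 1/√0.8481 = 1.086; Δt_1 = 1.086 × 26.2 = 28.45 h.
Leg 2: γ = 2.157; Δt_2 = 2.157 × 34.1 = 73.55 h.
Leg 3: 29.9 h is already measured at the sender's location.
Total: 28.45 + 73.55 + 29.90 h.

Δt = 132 h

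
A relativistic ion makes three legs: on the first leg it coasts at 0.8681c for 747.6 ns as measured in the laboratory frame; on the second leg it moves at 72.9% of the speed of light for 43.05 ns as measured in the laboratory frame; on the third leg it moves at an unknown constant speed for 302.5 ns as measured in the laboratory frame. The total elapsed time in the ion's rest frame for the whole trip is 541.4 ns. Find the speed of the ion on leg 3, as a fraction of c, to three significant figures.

β = 0.885

Leg 1: γ = 1/√(1 − 0.8681²) = 1/√0.2464 = 2.015; τ_1 = 747.6/2.015 = 371.1 ns.
Leg 2: β = 0.729; γ = 1/√(1 − 0.729²) = 1/√0.4686 = 1.461; τ_2 = 43.05/1.461 = 29.47 ns.
Leg 3: speed unknown; τ_3 = 302.5/γ_3.
Total proper time: 371.1 + 29.47 + τ_3 = 541.4, so τ_3 = 541.4 − 400.6 = 140.8 ns.
γ_3 = 302.5/140.8 = 2.148; β = √(1 − 1/γ²) = √0.7833.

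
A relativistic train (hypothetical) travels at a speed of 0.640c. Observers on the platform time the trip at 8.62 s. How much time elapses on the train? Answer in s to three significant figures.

τ = 6.62 s

γ = 1/√(1 − 0.640²) = 1/√0.5904 = 1.301
The interval measured on the platform is the dilated one; the clock on the train measures the proper time τ = Δt/γ = 8.62/1.301 s.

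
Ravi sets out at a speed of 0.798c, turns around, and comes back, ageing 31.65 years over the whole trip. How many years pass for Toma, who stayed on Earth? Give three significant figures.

γ = 1/√(1 − 0.798²) = 1/√0.3632 = 1.659
Earth-frame duration is the dilated interval: Δt = γτ = 1.659 × 31.65 years.

Δt = 52.5 years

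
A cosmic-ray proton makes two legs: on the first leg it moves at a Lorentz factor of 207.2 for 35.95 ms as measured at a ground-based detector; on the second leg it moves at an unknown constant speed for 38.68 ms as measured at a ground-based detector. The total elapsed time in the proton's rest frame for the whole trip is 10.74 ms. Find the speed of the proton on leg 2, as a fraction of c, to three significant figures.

Leg 1: γ = 207.2; τ_1 = 35.95/207.2 = 0.1735 ms.
Leg 2: speed unknown; τ_2 = 38.68/γ_2.
Total proper time: 0.1735 + τ_2 = 10.74, so τ_2 = 10.74 − 0.1735 = 10.57 ms.
γ_2 = 38.68/10.57 = 3.661; β = √(1 − 1/γ²) = √0.9254.

β = 0.962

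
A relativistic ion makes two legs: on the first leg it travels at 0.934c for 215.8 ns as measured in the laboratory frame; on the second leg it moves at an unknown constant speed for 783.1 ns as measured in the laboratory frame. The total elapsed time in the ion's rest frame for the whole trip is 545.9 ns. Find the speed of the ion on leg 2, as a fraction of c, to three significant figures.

β = 0.801

Leg 1: γ = 1/√(1 − 0.934²) = 1/√0.1276 = 2.799; τ_1 = 215.8/2.799 = 77.10 ns.
Leg 2: speed unknown; τ_2 = 783.1/γ_2.
Total proper time: 77.10 + τ_2 = 545.9, so τ_2 = 545.9 − 77.10 = 468.8 ns.
γ_2 = 783.1/468.8 = 1.670; β = √(1 − 1/γ²) = √0.6416.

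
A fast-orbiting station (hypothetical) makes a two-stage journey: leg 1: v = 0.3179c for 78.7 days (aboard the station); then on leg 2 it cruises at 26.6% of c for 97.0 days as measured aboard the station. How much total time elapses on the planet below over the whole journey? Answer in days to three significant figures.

Leg 1: γ = 1/√(1 − 0.3179²) = 1/√0.8989 = 1.055; Δt_1 = 1.055 × 78.7 = 83.01 days.
Leg 2: β = 0.266; γ = 1/√(1 − 0.266²) = 1/√0.9292 = 1.037; Δt_2 = 1.037 × 97.0 = 100.6 days.
Total: 83.01 + 100.6 days.

Δt = 184 days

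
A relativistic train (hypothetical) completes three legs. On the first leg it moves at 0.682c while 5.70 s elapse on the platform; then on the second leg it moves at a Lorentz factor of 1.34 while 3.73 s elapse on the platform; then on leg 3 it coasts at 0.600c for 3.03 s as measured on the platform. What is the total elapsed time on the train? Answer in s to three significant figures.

Leg 1: γ = 1/√(1 − 0.682²) = 1/√0.5349 = 1.367; τ_1 = 5.70/1.367 = 4.169 s.
Leg 2: γ = 1.34; τ_2 = 3.73/1.340 = 2.784 s.
Leg 3: γ = 1/√(1 − 0.600²) = 5/4 = 1.250; τ_3 = 3.03/1.250 = 2.424 s.
Total: 4.169 + 2.784 + 2.424 s.

τ = 9.38 s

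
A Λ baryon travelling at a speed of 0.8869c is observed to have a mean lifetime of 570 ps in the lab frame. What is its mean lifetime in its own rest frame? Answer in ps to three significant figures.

τ₀ = 263 ps

γ = 1/√(1 − 0.8869²) = 1/√0.2134 = 2.165
The lab-frame lifetime is the dilated interval; the proper lifetime is τ₀ = Δt/γ = 570/2.165 ps.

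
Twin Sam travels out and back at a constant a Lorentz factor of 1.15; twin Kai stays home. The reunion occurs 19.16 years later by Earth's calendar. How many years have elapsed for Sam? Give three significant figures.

τ = 16.7 years

γ = 1.15
Sam's clock measures proper time along the trip: τ = Δt/γ = 19.16/1.150 years.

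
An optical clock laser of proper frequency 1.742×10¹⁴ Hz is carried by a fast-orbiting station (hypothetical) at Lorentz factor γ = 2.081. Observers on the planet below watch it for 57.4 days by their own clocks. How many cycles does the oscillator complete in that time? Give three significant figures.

γ = 2.081
During 57.4 days of lab time, the oscillator's proper time advances by τ = Δt/γ = 57.4/2.081 = 27.58 days = 2.383×10⁶ s.
N = f × τ = 1.742×10¹⁴ × 2.383×10⁶ = 4.151×10²⁰.

N = 4.15×10²⁰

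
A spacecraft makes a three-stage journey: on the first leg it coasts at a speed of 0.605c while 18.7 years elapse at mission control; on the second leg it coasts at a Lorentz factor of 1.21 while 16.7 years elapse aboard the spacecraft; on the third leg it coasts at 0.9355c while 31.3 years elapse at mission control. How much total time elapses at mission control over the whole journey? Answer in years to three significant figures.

Leg 1: 18.7 years is already measured at mission control.
Leg 2: γ = 1.21; Δt_2 = 1.210 × 16.7 = 20.21 years.
Leg 3: 31.3 years is already measured at mission control.
Total: 18.70 + 20.21 + 31.30 years.

Δt = 70.2 years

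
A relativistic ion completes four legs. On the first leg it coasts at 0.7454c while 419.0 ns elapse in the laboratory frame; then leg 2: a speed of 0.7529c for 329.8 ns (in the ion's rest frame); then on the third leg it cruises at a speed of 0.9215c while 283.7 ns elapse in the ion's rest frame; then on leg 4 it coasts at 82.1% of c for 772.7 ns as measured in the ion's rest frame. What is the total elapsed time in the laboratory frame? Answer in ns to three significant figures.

Leg 1: 419.0 ns is already measured in the laboratory frame.
Leg 2: γ = 1/√(1 − 0.7529²) = 1/√0.4331 = 1.519; Δt_2 = 1.519 × 329.8 = 501.1 ns.
Leg 3: γ = 1/√(1 − 0.9215²) = 1/√0.1508 = 2.575; Δt_3 = 2.575 × 283.7 = 730.5 ns.
Leg 4: β = 0.821; γ = 1/√(1 − 0.821²) = 1/√0.3260 = 1.752; Δt_4 = 1.752 × 772.7 = 1353 ns.
Total: 419.0 + 501.1 + 730.5 + 1353 ns.

Δt = 3000 ns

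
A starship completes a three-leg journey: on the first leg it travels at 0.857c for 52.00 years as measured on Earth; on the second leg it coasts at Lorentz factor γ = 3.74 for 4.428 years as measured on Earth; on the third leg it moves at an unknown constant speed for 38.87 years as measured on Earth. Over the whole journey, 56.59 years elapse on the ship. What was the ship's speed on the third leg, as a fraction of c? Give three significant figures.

Leg 1: γ = 1/√(1 − 0.857²) = 1/√0.2656 = 1.941; τ_1 = 52.00/1.941 = 26.80 years.
Leg 2: γ = 3.74; τ_2 = 4.428/3.740 = 1.184 years.
Leg 3: speed unknown; τ_3 = 38.87/γ_3.
Total proper time: 26.80 + 1.184 + τ_3 = 56.59, so τ_3 = 56.59 − 27.98 = 28.61 years.
γ_3 = 38.87/28.61 = 1.359; β = √(1 − 1/γ²) = √0.4583.

β = 0.677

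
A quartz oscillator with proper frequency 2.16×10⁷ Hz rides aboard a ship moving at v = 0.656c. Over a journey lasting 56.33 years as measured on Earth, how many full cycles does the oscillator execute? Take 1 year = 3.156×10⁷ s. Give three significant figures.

N = 2.90×10¹⁶

γ = 1/√(1 − 0.656²) = 1/√0.5697 = 1.325
The oscillator's own cycle count is N = f × τ where τ is the proper time on the ship. τ = Δt/γ = 56.33/1.325 = 42.52 years = 1.342×10⁹ s.
N = 2.16×10⁷ × 1.342×10⁹ = 2.898×10¹⁶.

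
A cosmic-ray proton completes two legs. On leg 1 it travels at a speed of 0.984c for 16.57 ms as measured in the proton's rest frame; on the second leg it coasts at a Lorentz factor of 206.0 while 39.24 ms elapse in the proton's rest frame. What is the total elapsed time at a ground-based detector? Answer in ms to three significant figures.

Δt = 8180 ms

Leg 1: γ = 1/√(1 − 0.984²) = 1/√0.03174 = 5.613; Δt_1 = 5.613 × 16.57 = 93.00 ms.
Leg 2: γ = 206.0; Δt_2 = 206.0 × 39.24 = 8083 ms.
Total: 93.00 + 8083 ms.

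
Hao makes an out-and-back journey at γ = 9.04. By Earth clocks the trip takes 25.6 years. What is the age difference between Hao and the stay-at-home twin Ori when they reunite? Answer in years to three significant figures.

Δt − τ = 22.8 years

γ = 9.04
Hao's elapsed proper time: τ = 25.6/9.040 = 2.832 years.
Age gap = Δt − τ = 25.6 − 2.832 years.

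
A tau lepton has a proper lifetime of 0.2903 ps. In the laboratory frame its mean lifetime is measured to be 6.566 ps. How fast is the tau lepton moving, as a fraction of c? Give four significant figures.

v = 0.9990c

γ = Δt/τ₀ = 6.566/0.2903 = 22.62
β = √(1 − 1/γ²) = √(1 − 0.001955) = √0.9980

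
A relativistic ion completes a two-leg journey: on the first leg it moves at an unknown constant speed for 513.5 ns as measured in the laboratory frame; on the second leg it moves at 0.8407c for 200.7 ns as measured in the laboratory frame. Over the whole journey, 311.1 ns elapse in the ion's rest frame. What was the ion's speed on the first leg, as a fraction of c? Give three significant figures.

Leg 1: speed unknown; τ_1 = 513.5/γ_1.
Leg 2: γ = 1/√(1 − 0.8407²) = 1/√0.2932 = 1.847; τ_2 = 200.7/1.847 = 108.7 ns.
Total proper time: τ_1 + 108.7 = 311.1, so τ_1 = 311.1 − 108.7 = 202.4 ns.
γ_1 = 513.5/202.4 = 2.537; β = √(1 − 1/γ²) = √0.8446.

β = 0.919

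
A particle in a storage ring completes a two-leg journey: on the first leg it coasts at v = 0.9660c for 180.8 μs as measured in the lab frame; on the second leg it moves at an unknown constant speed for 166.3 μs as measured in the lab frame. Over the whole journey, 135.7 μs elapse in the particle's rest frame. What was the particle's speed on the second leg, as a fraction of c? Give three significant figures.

β = 0.845

Leg 1: γ = 1/√(1 − 0.9660²) = 1/√0.06684 = 3.868; τ_1 = 180.8/3.868 = 46.74 μs.
Leg 2: speed unknown; τ_2 = 166.3/γ_2.
Total proper time: 46.74 + τ_2 = 135.7, so τ_2 = 135.7 − 46.74 = 88.96 μs.
γ_2 = 166.3/88.96 = 1.869; β = √(1 − 1/γ²) = √0.7139.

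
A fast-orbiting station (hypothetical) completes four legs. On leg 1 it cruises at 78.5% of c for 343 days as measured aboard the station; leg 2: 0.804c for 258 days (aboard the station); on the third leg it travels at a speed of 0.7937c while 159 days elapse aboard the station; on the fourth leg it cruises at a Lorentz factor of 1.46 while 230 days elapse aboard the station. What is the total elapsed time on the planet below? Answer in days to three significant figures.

Leg 1: β = 0.785; γ = 1/√(1 − 0.785²) = 1/√0.3838 = 1.614; Δt_1 = 1.614 × 343 = 553.7 days.
Leg 2: γ = 1/√(1 − 0.804²) = 1/√0.3536 = 1.682; Δt_2 = 1.682 × 258 = 433.9 days.
Leg 3: γ = 1/√(1 − 0.7937²) = 1/√0.3700 = 1.644; Δt_3 = 1.644 × 159 = 261.4 days.
Leg 4: γ = 1.46; Δt_4 = 1.460 × 230 = 335.8 days.
Total: 553.7 + 433.9 + 261.4 + 335.8 days.

Δt = 1580 days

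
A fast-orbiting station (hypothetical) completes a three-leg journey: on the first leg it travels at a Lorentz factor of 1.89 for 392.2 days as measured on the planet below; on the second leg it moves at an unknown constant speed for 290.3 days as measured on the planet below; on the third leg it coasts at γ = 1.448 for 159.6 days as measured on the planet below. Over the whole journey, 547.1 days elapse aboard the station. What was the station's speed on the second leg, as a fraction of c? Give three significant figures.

β = 0.613

Leg 1: γ = 1.89; τ_1 = 392.2/1.890 = 207.5 days.
Leg 2: speed unknown; τ_2 = 290.3/γ_2.
Leg 3: γ = 1.448; τ_3 = 159.6/1.448 = 110.2 days.
Total proper time: 207.5 + τ_2 + 110.2 = 547.1, so τ_2 = 547.1 − 317.7 = 229.4 days.
γ_2 = 290.3/229.4 = 1.266; β = √(1 − 1/γ²) = √0.3757.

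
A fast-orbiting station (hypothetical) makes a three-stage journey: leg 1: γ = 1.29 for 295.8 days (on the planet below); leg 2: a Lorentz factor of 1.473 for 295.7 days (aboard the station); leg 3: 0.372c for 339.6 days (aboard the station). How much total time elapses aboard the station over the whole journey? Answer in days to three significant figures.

Leg 1: γ = 1.29; τ_1 = 295.8/1.290 = 229.3 days.
Leg 2: 295.7 days is already measured aboard the station.
Leg 3: 339.6 days is already measured aboard the station.
Total: 229.3 + 295.7 + 339.6 days.

τ = 865 days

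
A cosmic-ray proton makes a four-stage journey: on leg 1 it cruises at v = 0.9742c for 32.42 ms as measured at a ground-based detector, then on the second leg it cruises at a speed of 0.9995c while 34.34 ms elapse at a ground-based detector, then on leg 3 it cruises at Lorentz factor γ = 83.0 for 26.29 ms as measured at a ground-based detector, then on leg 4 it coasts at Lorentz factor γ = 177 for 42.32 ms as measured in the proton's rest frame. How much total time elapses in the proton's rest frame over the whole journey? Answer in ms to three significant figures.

τ = 51.0 ms

Leg 1: γ = 1/√(1 − 0.9742²) = 1/√0.05093 = 4.431; τ_1 = 32.42/4.431 = 7.317 ms.
Leg 2: γ = 1/√(1 − 0.9995²) = 1/√9.997×10⁻⁴ = 31.63; τ_2 = 34.34/31.63 = 1.086 ms.
Leg 3: γ = 83.0; τ_3 = 26.29/83.00 = 0.3167 ms.
Leg 4: 42.32 ms is already measured in the proton's rest frame.
Total: 7.317 + 1.086 + 0.3167 + 42.32 ms.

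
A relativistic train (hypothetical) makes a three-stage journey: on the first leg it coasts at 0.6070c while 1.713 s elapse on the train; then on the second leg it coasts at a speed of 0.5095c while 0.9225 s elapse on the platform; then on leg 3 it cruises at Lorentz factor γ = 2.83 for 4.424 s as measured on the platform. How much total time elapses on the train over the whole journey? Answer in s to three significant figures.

Leg 1: 1.713 s is already measured on the train.
Leg 2: γ = 1/√(1 − 0.5095²) = 1/√0.7404 = 1.162; τ_2 = 0.9225/1.162 = 0.7938 s.
Leg 3: γ = 2.83; τ_3 = 4.424/2.830 = 1.563 s.
Total: 1.713 + 0.7938 + 1.563 s.

τ = 4.07 s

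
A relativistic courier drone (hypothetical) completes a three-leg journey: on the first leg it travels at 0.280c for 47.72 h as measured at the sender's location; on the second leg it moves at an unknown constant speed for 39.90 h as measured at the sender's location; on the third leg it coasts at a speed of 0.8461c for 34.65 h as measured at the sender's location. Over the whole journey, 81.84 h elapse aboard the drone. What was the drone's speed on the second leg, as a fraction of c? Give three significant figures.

β = 0.898

Leg 1: γ = 1/√(1 − 0.280²) = 25/24 ≈ 1.042; τ_1 = 47.72/1.042 = 45.81 h.
Leg 2: speed unknown; τ_2 = 39.90/γ_2.
Leg 3: γ = 1/√(1 − 0.8461²) = 1/√0.2841 = 1.876; τ_3 = 34.65/1.876 = 18.47 h.
Total proper time: 45.81 + τ_2 + 18.47 = 81.84, so τ_2 = 81.84 − 64.28 = 17.56 h.
γ_2 = 39.90/17.56 = 2.272; β = √(1 − 1/γ²) = √0.8063.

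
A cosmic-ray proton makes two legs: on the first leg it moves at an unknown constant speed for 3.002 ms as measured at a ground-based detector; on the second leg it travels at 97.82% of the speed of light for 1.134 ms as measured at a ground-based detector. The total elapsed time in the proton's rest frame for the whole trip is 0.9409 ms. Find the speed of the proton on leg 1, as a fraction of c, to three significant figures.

Leg 1: speed unknown; τ_1 = 3.002/γ_1.
Leg 2: β = 0.9782; γ = 1/√(1 − 0.9782²) = 1/√0.04312 = 4.815; τ_2 = 1.134/4.815 = 0.2355 ms.
Total proper time: τ_1 + 0.2355 = 0.9409, so τ_1 = 0.9409 − 0.2355 = 0.7054 ms.
γ_1 = 3.002/0.7054 = 4.256; β = √(1 − 1/γ²) = √0.9448.

β = 0.972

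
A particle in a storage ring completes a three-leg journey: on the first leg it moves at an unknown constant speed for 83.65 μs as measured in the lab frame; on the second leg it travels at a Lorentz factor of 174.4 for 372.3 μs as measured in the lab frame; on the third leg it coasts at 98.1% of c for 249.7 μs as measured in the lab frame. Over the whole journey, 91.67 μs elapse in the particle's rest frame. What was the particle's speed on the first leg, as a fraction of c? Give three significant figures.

Leg 1: speed unknown; τ_1 = 83.65/γ_1.
Leg 2: γ = 174.4; τ_2 = 372.3/174.4 = 2.135 μs.
Leg 3: β = 0.981; γ = 1/√(1 − 0.981²) = 1/√0.03764 = 5.154; τ_3 = 249.7/5.154 = 48.44 μs.
Total proper time: τ_1 + 2.135 + 48.44 = 91.67, so τ_1 = 91.67 − 50.58 = 41.09 μs.
γ_1 = 83.65/41.09 = 2.036; β = √(1 − 1/γ²) = √0.7587.

β = 0.871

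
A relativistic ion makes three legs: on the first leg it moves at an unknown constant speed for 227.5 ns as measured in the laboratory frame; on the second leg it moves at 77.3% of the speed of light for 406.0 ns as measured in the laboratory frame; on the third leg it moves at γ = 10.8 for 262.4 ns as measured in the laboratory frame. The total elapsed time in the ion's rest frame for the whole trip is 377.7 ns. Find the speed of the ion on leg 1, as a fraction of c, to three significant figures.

Leg 1: speed unknown; τ_1 = 227.5/γ_1.
Leg 2: β = 0.773; γ = 1/√(1 − 0.773²) = 1/√0.4025 = 1.576; τ_2 = 406.0/1.576 = 257.6 ns.
Leg 3: γ = 10.8; τ_3 = 262.4/10.80 = 24.30 ns.
Total proper time: τ_1 + 257.6 + 24.30 = 377.7, so τ_1 = 377.7 − 281.9 = 95.83 ns.
γ_1 = 227.5/95.83 = 2.374; β = √(1 − 1/γ²) = √0.8225.

β = 0.907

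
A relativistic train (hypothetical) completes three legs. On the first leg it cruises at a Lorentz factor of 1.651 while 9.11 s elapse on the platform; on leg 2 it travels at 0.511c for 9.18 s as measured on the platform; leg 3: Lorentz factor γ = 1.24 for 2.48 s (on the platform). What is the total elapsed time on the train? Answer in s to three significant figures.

τ = 15.4 s

Leg 1: γ = 1.651; τ_1 = 9.11/1.651 = 5.518 s.
Leg 2: γ = 1/√(1 − 0.511²) = 1/√0.7389 = 1.163; τ_2 = 9.18/1.163 = 7.891 s.
Leg 3: γ = 1.24; τ_3 = 2.48/1.240 = 2.000 s.
Total: 5.518 + 7.891 + 2.000 s.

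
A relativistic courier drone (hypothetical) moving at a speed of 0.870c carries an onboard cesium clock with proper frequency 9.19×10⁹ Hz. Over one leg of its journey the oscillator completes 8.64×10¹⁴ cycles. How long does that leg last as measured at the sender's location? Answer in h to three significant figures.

Δt = 53.0 h

γ = 1/√(1 − 0.870²) = 1/√0.2431 = 2.028
Proper time for N cycles: τ = N/f = 8.64×10¹⁴/(9.19×10⁹) = 9.402×10⁴ s = 26.12 h.
Lab-frame duration Δt = γτ = 2.028 × 26.12 = 52.97 h.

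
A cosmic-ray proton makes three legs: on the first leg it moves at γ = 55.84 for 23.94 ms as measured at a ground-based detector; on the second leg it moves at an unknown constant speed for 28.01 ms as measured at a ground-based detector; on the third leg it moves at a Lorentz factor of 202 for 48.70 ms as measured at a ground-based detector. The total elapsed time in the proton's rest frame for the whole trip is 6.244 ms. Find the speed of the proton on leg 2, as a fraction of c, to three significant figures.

Leg 1: γ = 55.84; τ_1 = 23.94/55.84 = 0.4287 ms.
Leg 2: speed unknown; τ_2 = 28.01/γ_2.
Leg 3: γ = 202; τ_3 = 48.70/202.0 = 0.2411 ms.
Total proper time: 0.4287 + τ_2 + 0.2411 = 6.244, so τ_2 = 6.244 − 0.6698 = 5.574 ms.
γ_2 = 28.01/5.574 = 5.025; β = √(1 − 1/γ²) = √0.9604.

β = 0.980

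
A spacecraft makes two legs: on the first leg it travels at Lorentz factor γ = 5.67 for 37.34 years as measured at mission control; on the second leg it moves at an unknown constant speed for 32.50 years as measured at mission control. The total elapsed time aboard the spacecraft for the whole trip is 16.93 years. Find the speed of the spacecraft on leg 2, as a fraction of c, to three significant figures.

β = 0.948

Leg 1: γ = 5.67; τ_1 = 37.34/5.670 = 6.586 years.
Leg 2: speed unknown; τ_2 = 32.50/γ_2.
Total proper time: 6.586 + τ_2 = 16.93, so τ_2 = 16.93 − 6.586 = 10.34 years.
γ_2 = 32.50/10.34 = 3.142; β = √(1 − 1/γ²) = √0.8987.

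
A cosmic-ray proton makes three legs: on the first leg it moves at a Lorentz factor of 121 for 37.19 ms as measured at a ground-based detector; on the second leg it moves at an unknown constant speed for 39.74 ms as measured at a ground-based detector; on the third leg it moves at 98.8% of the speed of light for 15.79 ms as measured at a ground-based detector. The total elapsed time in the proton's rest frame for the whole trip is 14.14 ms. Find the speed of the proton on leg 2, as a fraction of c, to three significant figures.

β = 0.958

Leg 1: γ = 121; τ_1 = 37.19/121.0 = 0.3074 ms.
Leg 2: speed unknown; τ_2 = 39.74/γ_2.
Leg 3: β = 0.988; γ = 1/√(1 − 0.988²) = 1/√0.02386 = 6.474; τ_3 = 15.79/6.474 = 2.439 ms.
Total proper time: 0.3074 + τ_2 + 2.439 = 14.14, so τ_2 = 14.14 − 2.746 = 11.39 ms.
γ_2 = 39.74/11.39 = 3.488; β = √(1 − 1/γ²) = √0.9178.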